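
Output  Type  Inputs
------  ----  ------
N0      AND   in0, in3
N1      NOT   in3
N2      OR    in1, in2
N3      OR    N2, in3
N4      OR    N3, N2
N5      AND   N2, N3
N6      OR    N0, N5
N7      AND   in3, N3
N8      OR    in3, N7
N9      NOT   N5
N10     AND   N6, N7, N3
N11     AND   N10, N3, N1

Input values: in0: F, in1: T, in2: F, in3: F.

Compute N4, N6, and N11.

N0 = in0 AND in3 = F AND F = F
N1 = NOT in3 = NOT F = T
N2 = in1 OR in2 = T OR F = T
N3 = N2 OR in3 = T OR F = T
N4 = N3 OR N2 = T OR T = T
N5 = N2 AND N3 = T AND T = T
N6 = N0 OR N5 = F OR T = T
N7 = in3 AND N3 = F AND T = F
N10 = N6 AND N7 AND N3 = T AND F AND T = F
N11 = N10 AND N3 AND N1 = F AND T AND T = F

N4 = T; N6 = T; N11 = F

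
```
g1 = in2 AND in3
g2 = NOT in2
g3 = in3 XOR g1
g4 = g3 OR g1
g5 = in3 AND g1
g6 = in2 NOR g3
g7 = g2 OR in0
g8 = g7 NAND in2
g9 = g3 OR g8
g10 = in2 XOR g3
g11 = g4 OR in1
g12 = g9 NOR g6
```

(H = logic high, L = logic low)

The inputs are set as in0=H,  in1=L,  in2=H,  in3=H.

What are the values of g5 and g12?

g5 = H, g12 = H

g1 = in2 AND in3 = H AND H = H
g2 = NOT in2 = NOT H = L
g3 = in3 XOR g1 = H XOR H = L
g5 = in3 AND g1 = H AND H = H
g6 = in2 NOR g3 = H NOR L = L
g7 = g2 OR in0 = L OR H = H
g8 = g7 NAND in2 = H NAND H = L
g9 = g3 OR g8 = L OR L = L
g12 = g9 NOR g6 = L NOR L = H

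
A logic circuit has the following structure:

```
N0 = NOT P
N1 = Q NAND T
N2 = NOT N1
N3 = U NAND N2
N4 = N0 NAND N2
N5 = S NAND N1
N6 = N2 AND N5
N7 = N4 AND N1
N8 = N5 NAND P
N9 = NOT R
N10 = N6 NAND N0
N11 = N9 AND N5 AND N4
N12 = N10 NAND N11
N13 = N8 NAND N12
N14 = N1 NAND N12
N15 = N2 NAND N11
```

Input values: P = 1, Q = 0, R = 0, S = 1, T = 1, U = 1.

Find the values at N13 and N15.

N0 = NOT P = NOT 1 = 0
N1 = Q NAND T = 0 NAND 1 = 1
N2 = NOT N1 = NOT 1 = 0
N4 = N0 NAND N2 = 0 NAND 0 = 1
N5 = S NAND N1 = 1 NAND 1 = 0
N6 = N2 AND N5 = 0 AND 0 = 0
N8 = N5 NAND P = 0 NAND 1 = 1
N9 = NOT R = NOT 0 = 1
N10 = N6 NAND N0 = 0 NAND 0 = 1
N11 = N9 AND N5 AND N4 = 1 AND 0 AND 1 = 0
N12 = N10 NAND N11 = 1 NAND 0 = 1
N13 = N8 NAND N12 = 1 NAND 1 = 0
N15 = N2 NAND N11 = 0 NAND 0 = 1

N13 = 0  N15 = 1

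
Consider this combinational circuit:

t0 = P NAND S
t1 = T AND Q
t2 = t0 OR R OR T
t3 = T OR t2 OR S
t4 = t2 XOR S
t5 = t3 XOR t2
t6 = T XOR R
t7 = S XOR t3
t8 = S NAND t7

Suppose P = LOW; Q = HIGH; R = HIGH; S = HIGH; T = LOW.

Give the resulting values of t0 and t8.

t0 = P NAND S = LOW NAND HIGH = HIGH
t2 = t0 OR R OR T = HIGH OR HIGH OR LOW = HIGH
t3 = T OR t2 OR S = LOW OR HIGH OR HIGH = HIGH
t7 = S XOR t3 = HIGH XOR HIGH = LOW
t8 = S NAND t7 = HIGH NAND LOW = HIGH

t0 = HIGH, t8 = HIGH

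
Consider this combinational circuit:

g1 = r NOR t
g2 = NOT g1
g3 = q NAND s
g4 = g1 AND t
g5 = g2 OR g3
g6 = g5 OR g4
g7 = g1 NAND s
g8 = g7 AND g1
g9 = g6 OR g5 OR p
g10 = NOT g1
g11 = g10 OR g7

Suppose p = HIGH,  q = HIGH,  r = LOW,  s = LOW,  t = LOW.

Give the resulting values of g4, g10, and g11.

g1 = r NOR t = LOW NOR LOW = HIGH
g4 = g1 AND t = HIGH AND LOW = LOW
g7 = g1 NAND s = HIGH NAND LOW = HIGH
g10 = NOT g1 = NOT HIGH = LOW
g11 = g10 OR g7 = LOW OR HIGH = HIGH

g4 = LOW, g10 = LOW, g11 = HIGH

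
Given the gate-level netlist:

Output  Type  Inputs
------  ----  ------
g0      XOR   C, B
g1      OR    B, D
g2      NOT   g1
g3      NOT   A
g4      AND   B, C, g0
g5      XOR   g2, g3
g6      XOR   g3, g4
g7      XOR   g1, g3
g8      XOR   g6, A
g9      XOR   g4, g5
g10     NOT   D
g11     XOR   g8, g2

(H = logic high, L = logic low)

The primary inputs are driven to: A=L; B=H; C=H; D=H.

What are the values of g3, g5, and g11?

g3 = H  g5 = H  g11 = H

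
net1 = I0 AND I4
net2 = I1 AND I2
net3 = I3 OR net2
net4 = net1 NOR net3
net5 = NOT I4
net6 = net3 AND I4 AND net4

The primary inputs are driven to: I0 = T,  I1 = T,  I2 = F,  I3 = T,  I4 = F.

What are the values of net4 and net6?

net1 = I0 AND I4 = T AND F = F
net2 = I1 AND I2 = T AND F = F
net3 = I3 OR net2 = T OR F = T
net4 = net1 NOR net3 = F NOR T = F
net6 = net3 AND I4 AND net4 = T AND F AND F = F

net4 = F; net6 = F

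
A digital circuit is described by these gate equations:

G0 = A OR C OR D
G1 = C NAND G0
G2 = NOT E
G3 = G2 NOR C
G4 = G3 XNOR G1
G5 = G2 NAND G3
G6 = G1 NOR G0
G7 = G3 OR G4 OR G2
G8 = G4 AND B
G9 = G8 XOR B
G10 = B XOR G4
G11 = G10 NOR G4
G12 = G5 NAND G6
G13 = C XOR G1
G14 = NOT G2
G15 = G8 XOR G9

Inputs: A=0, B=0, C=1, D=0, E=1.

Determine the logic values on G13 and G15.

G13 = 1  G15 = 0

G0 = A OR C OR D = 0 OR 1 OR 0 = 1
G1 = C NAND G0 = 1 NAND 1 = 0
G2 = NOT E = NOT 1 = 0
G3 = G2 NOR C = 0 NOR 1 = 0
G4 = G3 XNOR G1 = 0 XNOR 0 = 1
G8 = G4 AND B = 1 AND 0 = 0
G9 = G8 XOR B = 0 XOR 0 = 0
G13 = C XOR G1 = 1 XOR 0 = 1
G15 = G8 XOR G9 = 0 XOR 0 = 0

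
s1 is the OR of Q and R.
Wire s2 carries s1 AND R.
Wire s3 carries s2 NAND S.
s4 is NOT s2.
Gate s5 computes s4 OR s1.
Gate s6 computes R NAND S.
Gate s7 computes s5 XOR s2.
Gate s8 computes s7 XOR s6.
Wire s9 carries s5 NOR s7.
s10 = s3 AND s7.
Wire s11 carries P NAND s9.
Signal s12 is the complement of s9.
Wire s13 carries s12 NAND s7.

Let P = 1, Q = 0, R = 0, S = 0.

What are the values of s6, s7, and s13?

s6 = 1, s7 = 1, s13 = 0

s1 = Q OR R = 0 OR 0 = 0
s2 = s1 AND R = 0 AND 0 = 0
s4 = NOT s2 = NOT 0 = 1
s5 = s4 OR s1 = 1 OR 0 = 1
s6 = R NAND S = 0 NAND 0 = 1
s7 = s5 XOR s2 = 1 XOR 0 = 1
s9 = s5 NOR s7 = 1 NOR 1 = 0
s12 = NOT s9 = NOT 0 = 1
s13 = s12 NAND s7 = 1 NAND 1 = 0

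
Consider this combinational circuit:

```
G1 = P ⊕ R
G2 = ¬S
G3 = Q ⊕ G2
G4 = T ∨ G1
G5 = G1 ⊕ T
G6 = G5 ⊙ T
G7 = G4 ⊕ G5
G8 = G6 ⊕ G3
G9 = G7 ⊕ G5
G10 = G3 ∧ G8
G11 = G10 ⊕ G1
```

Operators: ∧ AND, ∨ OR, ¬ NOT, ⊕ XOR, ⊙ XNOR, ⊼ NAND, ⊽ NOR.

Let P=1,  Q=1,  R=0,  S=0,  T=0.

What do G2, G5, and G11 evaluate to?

G2 = 1, G5 = 1, G11 = 1

G1 = P XOR R = 1 XOR 0 = 1
G2 = NOT S = NOT 0 = 1
G3 = Q XOR G2 = 1 XOR 1 = 0
G5 = G1 XOR T = 1 XOR 0 = 1
G6 = G5 XNOR T = 1 XNOR 0 = 0
G8 = G6 XOR G3 = 0 XOR 0 = 0
G10 = G3 AND G8 = 0 AND 0 = 0
G11 = G10 XOR G1 = 0 XOR 1 = 1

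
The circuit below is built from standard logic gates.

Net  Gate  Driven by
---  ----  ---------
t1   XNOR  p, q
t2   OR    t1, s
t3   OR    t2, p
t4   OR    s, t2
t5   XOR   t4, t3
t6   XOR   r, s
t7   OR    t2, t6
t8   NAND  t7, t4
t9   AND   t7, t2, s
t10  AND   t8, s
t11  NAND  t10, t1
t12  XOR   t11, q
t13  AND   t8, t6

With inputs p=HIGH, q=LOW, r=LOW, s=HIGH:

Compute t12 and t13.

t1 = p XNOR q = HIGH XNOR LOW = LOW
t2 = t1 OR s = LOW OR HIGH = HIGH
t4 = s OR t2 = HIGH OR HIGH = HIGH
t6 = r XOR s = LOW XOR HIGH = HIGH
t7 = t2 OR t6 = HIGH OR HIGH = HIGH
t8 = t7 NAND t4 = HIGH NAND HIGH = LOW
t10 = t8 AND s = LOW AND HIGH = LOW
t11 = t10 NAND t1 = LOW NAND LOW = HIGH
t12 = t11 XOR q = HIGH XOR LOW = HIGH
t13 = t8 AND t6 = LOW AND HIGH = LOW

t12 = HIGH  t13 = LOW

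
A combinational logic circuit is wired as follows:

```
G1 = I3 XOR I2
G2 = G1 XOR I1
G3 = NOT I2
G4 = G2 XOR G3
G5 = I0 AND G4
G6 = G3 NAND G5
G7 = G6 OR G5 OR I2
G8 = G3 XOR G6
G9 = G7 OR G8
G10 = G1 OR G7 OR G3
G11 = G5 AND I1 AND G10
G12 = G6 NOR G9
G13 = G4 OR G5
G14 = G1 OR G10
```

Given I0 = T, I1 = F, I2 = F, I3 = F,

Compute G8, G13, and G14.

G8 = T  G13 = T  G14 = T

G1 = I3 XOR I2 = F XOR F = F
G2 = G1 XOR I1 = F XOR F = F
G3 = NOT I2 = NOT F = T
G4 = G2 XOR G3 = F XOR T = T
G5 = I0 AND G4 = T AND T = T
G6 = G3 NAND G5 = T NAND T = F
G7 = G6 OR G5 OR I2 = F OR T OR F = T
G8 = G3 XOR G6 = T XOR F = T
G10 = G1 OR G7 OR G3 = F OR T OR T = T
G13 = G4 OR G5 = T OR T = T
G14 = G1 OR G10 = F OR T = T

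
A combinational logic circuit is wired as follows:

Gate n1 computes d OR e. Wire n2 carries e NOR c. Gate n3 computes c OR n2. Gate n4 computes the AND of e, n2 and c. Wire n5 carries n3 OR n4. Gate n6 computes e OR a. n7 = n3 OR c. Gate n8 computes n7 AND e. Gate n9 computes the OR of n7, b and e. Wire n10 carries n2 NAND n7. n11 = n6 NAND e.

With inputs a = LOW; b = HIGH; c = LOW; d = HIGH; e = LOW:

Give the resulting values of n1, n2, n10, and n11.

n1 = d OR e = HIGH OR LOW = HIGH
n2 = e NOR c = LOW NOR LOW = HIGH
n3 = c OR n2 = LOW OR HIGH = HIGH
n6 = e OR a = LOW OR LOW = LOW
n7 = n3 OR c = HIGH OR LOW = HIGH
n10 = n2 NAND n7 = HIGH NAND HIGH = LOW
n11 = n6 NAND e = LOW NAND LOW = HIGH

n1 = HIGH; n2 = HIGH; n10 = LOW; n11 = HIGH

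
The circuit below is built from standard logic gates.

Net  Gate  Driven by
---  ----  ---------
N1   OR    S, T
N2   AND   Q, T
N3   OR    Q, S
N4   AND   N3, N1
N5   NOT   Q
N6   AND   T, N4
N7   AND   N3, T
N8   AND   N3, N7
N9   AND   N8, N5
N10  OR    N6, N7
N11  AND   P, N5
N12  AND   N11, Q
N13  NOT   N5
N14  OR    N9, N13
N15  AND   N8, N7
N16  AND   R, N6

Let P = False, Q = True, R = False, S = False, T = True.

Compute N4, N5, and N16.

N4 = True; N5 = False; N16 = False

N1 = S OR T = False OR True = True
N3 = Q OR S = True OR False = True
N4 = N3 AND N1 = True AND True = True
N5 = NOT Q = NOT True = False
N6 = T AND N4 = True AND True = True
N16 = R AND N6 = False AND True = False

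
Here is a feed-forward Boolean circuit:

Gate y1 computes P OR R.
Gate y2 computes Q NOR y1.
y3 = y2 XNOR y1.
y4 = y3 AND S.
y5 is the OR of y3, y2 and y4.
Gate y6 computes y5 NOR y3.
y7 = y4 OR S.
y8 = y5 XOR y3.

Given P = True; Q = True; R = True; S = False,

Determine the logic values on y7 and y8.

y7 = False  y8 = False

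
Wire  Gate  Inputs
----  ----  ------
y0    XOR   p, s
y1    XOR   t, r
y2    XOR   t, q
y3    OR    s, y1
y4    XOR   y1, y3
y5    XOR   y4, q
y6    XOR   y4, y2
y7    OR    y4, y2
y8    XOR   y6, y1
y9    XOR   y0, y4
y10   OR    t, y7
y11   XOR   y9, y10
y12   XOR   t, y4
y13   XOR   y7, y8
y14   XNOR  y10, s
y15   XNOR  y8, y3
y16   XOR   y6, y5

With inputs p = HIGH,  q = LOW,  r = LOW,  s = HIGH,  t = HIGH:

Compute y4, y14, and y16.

y1 = t XOR r = HIGH XOR LOW = HIGH
y2 = t XOR q = HIGH XOR LOW = HIGH
y3 = s OR y1 = HIGH OR HIGH = HIGH
y4 = y1 XOR y3 = HIGH XOR HIGH = LOW
y5 = y4 XOR q = LOW XOR LOW = LOW
y6 = y4 XOR y2 = LOW XOR HIGH = HIGH
y7 = y4 OR y2 = LOW OR HIGH = HIGH
y10 = t OR y7 = HIGH OR HIGH = HIGH
y14 = y10 XNOR s = HIGH XNOR HIGH = HIGH
y16 = y6 XOR y5 = HIGH XOR LOW = HIGH

y4 = LOW, y14 = HIGH, y16 = HIGH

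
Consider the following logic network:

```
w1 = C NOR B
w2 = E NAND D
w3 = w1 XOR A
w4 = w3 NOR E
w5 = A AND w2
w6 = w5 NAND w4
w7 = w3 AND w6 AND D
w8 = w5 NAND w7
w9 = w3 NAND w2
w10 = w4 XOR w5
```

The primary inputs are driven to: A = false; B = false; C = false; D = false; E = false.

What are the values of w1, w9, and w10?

w1 = C NOR B = false NOR false = true
w2 = E NAND D = false NAND false = true
w3 = w1 XOR A = true XOR false = true
w4 = w3 NOR E = true NOR false = false
w5 = A AND w2 = false AND true = false
w9 = w3 NAND w2 = true NAND true = false
w10 = w4 XOR w5 = false XOR false = false

w1 = true; w9 = false; w10 = false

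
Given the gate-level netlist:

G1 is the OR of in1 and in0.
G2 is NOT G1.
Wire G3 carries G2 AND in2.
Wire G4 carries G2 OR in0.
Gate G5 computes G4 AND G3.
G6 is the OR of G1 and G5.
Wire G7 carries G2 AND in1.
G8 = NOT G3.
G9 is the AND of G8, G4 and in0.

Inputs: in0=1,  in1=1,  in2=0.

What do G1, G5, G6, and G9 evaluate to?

G1 = in1 OR in0 = 1 OR 1 = 1
G2 = NOT G1 = NOT 1 = 0
G3 = G2 AND in2 = 0 AND 0 = 0
G4 = G2 OR in0 = 0 OR 1 = 1
G5 = G4 AND G3 = 1 AND 0 = 0
G6 = G1 OR G5 = 1 OR 0 = 1
G8 = NOT G3 = NOT 0 = 1
G9 = G8 AND G4 AND in0 = 1 AND 1 AND 1 = 1

G1 = 1  G5 = 0  G6 = 1  G9 = 1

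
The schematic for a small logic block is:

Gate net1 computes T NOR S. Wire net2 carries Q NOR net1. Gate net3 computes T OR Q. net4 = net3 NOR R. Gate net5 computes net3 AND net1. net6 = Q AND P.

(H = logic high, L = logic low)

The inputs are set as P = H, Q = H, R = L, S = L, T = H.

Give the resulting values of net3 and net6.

net3 = T OR Q = H OR H = H
net6 = Q AND P = H AND H = H

net3 = H; net6 = H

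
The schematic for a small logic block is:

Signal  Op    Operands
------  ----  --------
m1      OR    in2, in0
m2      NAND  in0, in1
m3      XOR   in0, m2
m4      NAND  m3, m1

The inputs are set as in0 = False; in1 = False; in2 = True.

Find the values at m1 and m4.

m1 = True, m4 = False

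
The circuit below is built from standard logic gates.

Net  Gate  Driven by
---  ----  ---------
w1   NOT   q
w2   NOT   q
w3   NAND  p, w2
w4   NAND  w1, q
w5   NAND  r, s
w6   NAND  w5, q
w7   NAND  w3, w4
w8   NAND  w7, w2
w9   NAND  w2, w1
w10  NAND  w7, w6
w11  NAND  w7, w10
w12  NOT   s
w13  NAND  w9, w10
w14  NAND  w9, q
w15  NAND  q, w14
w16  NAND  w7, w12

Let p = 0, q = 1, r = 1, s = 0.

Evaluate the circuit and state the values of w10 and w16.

w10 = 1, w16 = 1

w1 = NOT q = NOT 1 = 0
w2 = NOT q = NOT 1 = 0
w3 = p NAND w2 = 0 NAND 0 = 1
w4 = w1 NAND q = 0 NAND 1 = 1
w5 = r NAND s = 1 NAND 0 = 1
w6 = w5 NAND q = 1 NAND 1 = 0
w7 = w3 NAND w4 = 1 NAND 1 = 0
w10 = w7 NAND w6 = 0 NAND 0 = 1
w12 = NOT s = NOT 0 = 1
w16 = w7 NAND w12 = 0 NAND 1 = 1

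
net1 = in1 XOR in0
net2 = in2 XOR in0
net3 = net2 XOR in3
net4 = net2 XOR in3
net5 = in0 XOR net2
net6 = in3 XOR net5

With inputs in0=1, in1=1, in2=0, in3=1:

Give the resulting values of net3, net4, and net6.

net3 = 0; net4 = 0; net6 = 1

net2 = in2 XOR in0 = 0 XOR 1 = 1
net3 = net2 XOR in3 = 1 XOR 1 = 0
net4 = net2 XOR in3 = 1 XOR 1 = 0
net5 = in0 XOR net2 = 1 XOR 1 = 0
net6 = in3 XOR net5 = 1 XOR 0 = 1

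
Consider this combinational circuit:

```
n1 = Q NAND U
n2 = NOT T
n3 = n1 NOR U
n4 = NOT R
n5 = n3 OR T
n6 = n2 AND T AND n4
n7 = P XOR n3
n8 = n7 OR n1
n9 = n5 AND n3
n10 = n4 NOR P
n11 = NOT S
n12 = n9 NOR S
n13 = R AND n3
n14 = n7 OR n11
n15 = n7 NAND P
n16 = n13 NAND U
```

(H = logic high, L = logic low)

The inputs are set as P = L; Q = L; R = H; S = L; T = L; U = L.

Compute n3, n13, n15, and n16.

n1 = Q NAND U = L NAND L = H
n3 = n1 NOR U = H NOR L = L
n7 = P XOR n3 = L XOR L = L
n13 = R AND n3 = H AND L = L
n15 = n7 NAND P = L NAND L = H
n16 = n13 NAND U = L NAND L = H

n3 = L  n13 = L  n15 = H  n16 = H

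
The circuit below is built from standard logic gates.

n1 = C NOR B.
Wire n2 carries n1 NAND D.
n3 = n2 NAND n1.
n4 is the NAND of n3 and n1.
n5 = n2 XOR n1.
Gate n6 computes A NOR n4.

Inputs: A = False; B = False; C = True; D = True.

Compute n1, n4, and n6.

n1 = False; n4 = True; n6 = False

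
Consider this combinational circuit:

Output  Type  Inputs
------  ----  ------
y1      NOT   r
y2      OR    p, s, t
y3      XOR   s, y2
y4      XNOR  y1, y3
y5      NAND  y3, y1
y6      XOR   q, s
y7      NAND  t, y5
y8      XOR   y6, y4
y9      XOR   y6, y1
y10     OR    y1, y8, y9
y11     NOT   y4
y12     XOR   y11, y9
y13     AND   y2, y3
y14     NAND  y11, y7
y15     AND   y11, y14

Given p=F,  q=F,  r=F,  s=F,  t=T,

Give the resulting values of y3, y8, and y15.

y1 = NOT r = NOT F = T
y2 = p OR s OR t = F OR F OR T = T
y3 = s XOR y2 = F XOR T = T
y4 = y1 XNOR y3 = T XNOR T = T
y5 = y3 NAND y1 = T NAND T = F
y6 = q XOR s = F XOR F = F
y7 = t NAND y5 = T NAND F = T
y8 = y6 XOR y4 = F XOR T = T
y11 = NOT y4 = NOT T = F
y14 = y11 NAND y7 = F NAND T = T
y15 = y11 AND y14 = F AND T = F

y3 = T  y8 = T  y15 = F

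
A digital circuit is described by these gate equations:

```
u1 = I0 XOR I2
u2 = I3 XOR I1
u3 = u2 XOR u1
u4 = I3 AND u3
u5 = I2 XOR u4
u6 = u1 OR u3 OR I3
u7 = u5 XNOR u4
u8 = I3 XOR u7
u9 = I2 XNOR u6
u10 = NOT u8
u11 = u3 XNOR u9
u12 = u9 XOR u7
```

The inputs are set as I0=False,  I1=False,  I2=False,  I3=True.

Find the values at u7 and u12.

u7 = True, u12 = True

u1 = I0 XOR I2 = False XOR False = False
u2 = I3 XOR I1 = True XOR False = True
u3 = u2 XOR u1 = True XOR False = True
u4 = I3 AND u3 = True AND True = True
u5 = I2 XOR u4 = False XOR True = True
u6 = u1 OR u3 OR I3 = False OR True OR True = True
u7 = u5 XNOR u4 = True XNOR True = True
u9 = I2 XNOR u6 = False XNOR True = False
u12 = u9 XOR u7 = False XOR True = True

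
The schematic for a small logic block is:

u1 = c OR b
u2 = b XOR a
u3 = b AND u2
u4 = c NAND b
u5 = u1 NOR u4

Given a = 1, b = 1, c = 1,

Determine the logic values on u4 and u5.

u4 = 0  u5 = 0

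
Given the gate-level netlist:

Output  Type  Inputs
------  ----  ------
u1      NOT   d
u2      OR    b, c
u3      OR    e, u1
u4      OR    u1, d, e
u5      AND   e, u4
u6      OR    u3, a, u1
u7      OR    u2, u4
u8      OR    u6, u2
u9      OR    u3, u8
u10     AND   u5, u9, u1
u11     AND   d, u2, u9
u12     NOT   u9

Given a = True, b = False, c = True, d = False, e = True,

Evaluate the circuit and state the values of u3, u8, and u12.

u3 = True, u8 = True, u12 = False

u1 = NOT d = NOT False = True
u2 = b OR c = False OR True = True
u3 = e OR u1 = True OR True = True
u6 = u3 OR a OR u1 = True OR True OR True = True
u8 = u6 OR u2 = True OR True = True
u9 = u3 OR u8 = True OR True = True
u12 = NOT u9 = NOT True = False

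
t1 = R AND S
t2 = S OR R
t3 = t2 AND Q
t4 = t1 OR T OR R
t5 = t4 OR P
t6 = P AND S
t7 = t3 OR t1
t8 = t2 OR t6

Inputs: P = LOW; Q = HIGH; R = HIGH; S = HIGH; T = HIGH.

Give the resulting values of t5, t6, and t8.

t1 = R AND S = HIGH AND HIGH = HIGH
t2 = S OR R = HIGH OR HIGH = HIGH
t4 = t1 OR T OR R = HIGH OR HIGH OR HIGH = HIGH
t5 = t4 OR P = HIGH OR LOW = HIGH
t6 = P AND S = LOW AND HIGH = LOW
t8 = t2 OR t6 = HIGH OR LOW = HIGH

t5 = HIGH, t6 = LOW, t8 = HIGH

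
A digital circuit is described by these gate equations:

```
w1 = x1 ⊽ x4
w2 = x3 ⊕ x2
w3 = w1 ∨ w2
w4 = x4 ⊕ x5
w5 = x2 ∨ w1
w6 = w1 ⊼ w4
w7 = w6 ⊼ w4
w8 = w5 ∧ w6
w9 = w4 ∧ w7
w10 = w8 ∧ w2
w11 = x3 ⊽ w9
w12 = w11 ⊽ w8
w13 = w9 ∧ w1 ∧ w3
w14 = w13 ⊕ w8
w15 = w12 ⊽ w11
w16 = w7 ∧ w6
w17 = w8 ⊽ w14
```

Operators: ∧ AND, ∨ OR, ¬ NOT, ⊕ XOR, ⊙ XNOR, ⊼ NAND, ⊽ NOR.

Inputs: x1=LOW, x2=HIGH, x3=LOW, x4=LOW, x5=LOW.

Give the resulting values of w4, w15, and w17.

w1 = x1 NOR x4 = LOW NOR LOW = HIGH
w2 = x3 XOR x2 = LOW XOR HIGH = HIGH
w3 = w1 OR w2 = HIGH OR HIGH = HIGH
w4 = x4 XOR x5 = LOW XOR LOW = LOW
w5 = x2 OR w1 = HIGH OR HIGH = HIGH
w6 = w1 NAND w4 = HIGH NAND LOW = HIGH
w7 = w6 NAND w4 = HIGH NAND LOW = HIGH
w8 = w5 AND w6 = HIGH AND HIGH = HIGH
w9 = w4 AND w7 = LOW AND HIGH = LOW
w11 = x3 NOR w9 = LOW NOR LOW = HIGH
w12 = w11 NOR w8 = HIGH NOR HIGH = LOW
w13 = w9 AND w1 AND w3 = LOW AND HIGH AND HIGH = LOW
w14 = w13 XOR w8 = LOW XOR HIGH = HIGH
w15 = w12 NOR w11 = LOW NOR HIGH = LOW
w17 = w8 NOR w14 = HIGH NOR HIGH = LOW

w4 = LOW; w15 = LOW; w17 = LOW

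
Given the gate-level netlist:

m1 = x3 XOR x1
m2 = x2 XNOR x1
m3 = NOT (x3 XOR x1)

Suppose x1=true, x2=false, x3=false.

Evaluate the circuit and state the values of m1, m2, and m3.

m1 = false XOR true = true
m2 = false XNOR true = false
m3 = NOT (false XOR true) = false

m1 = true  m2 = false  m3 = false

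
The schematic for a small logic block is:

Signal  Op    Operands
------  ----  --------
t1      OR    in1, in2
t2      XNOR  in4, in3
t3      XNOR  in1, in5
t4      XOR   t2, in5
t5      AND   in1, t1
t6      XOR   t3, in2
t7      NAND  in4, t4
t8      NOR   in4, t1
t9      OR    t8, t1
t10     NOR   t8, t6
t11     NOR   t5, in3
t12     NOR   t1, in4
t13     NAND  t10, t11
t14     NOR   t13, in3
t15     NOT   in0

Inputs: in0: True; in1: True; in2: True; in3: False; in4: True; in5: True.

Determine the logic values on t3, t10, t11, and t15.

t3 = True, t10 = True, t11 = False, t15 = False

t1 = in1 OR in2 = True OR True = True
t3 = in1 XNOR in5 = True XNOR True = True
t5 = in1 AND t1 = True AND True = True
t6 = t3 XOR in2 = True XOR True = False
t8 = in4 NOR t1 = True NOR True = False
t10 = t8 NOR t6 = False NOR False = True
t11 = t5 NOR in3 = True NOR False = False
t15 = NOT in0 = NOT True = False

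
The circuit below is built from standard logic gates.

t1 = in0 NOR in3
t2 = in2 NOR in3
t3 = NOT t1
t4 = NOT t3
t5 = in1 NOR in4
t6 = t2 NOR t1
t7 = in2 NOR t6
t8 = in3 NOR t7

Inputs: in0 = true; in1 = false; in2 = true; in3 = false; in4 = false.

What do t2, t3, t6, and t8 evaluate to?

t2 = false, t3 = true, t6 = true, t8 = true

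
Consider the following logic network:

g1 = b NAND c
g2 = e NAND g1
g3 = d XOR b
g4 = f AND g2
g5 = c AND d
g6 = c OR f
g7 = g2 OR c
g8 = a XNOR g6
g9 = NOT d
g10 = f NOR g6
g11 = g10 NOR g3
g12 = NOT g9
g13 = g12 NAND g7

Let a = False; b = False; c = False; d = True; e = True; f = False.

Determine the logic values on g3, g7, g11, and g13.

g3 = True; g7 = False; g11 = False; g13 = True

g1 = b NAND c = False NAND False = True
g2 = e NAND g1 = True NAND True = False
g3 = d XOR b = True XOR False = True
g6 = c OR f = False OR False = False
g7 = g2 OR c = False OR False = False
g9 = NOT d = NOT True = False
g10 = f NOR g6 = False NOR False = True
g11 = g10 NOR g3 = True NOR True = False
g12 = NOT g9 = NOT False = True
g13 = g12 NAND g7 = True NAND False = True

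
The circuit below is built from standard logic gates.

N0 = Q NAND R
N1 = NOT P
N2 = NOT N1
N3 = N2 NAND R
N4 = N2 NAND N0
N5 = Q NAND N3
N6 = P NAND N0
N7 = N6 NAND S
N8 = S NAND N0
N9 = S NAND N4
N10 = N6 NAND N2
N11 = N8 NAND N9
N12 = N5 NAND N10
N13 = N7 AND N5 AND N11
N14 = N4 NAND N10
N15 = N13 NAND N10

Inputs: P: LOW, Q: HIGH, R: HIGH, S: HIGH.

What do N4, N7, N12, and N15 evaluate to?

N4 = HIGH, N7 = LOW, N12 = HIGH, N15 = HIGH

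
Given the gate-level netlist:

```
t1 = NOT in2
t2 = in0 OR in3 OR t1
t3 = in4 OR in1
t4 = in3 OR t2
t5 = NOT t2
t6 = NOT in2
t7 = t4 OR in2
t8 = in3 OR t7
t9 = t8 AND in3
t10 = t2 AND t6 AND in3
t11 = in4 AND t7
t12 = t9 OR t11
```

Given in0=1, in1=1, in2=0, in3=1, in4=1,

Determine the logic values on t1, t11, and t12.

t1 = 1, t11 = 1, t12 = 1

t1 = NOT in2 = NOT 0 = 1
t2 = in0 OR in3 OR t1 = 1 OR 1 OR 1 = 1
t4 = in3 OR t2 = 1 OR 1 = 1
t7 = t4 OR in2 = 1 OR 0 = 1
t8 = in3 OR t7 = 1 OR 1 = 1
t9 = t8 AND in3 = 1 AND 1 = 1
t11 = in4 AND t7 = 1 AND 1 = 1
t12 = t9 OR t11 = 1 OR 1 = 1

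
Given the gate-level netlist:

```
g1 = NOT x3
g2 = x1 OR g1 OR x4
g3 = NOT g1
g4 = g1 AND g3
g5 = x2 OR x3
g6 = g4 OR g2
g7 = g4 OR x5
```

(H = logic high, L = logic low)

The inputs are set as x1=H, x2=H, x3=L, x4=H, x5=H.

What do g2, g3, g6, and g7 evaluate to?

g2 = H  g3 = L  g6 = H  g7 = H

g1 = NOT x3 = NOT L = H
g2 = x1 OR g1 OR x4 = H OR H OR H = H
g3 = NOT g1 = NOT H = L
g4 = g1 AND g3 = H AND L = L
g6 = g4 OR g2 = L OR H = H
g7 = g4 OR x5 = L OR H = H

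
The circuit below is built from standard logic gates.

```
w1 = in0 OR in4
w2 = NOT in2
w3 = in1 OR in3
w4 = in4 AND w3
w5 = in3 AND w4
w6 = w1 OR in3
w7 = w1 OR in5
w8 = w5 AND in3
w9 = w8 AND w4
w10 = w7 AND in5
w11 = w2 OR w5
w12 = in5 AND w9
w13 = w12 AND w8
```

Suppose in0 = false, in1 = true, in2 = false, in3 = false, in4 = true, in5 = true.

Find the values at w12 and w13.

w12 = false; w13 = false

w3 = in1 OR in3 = true OR false = true
w4 = in4 AND w3 = true AND true = true
w5 = in3 AND w4 = false AND true = false
w8 = w5 AND in3 = false AND false = false
w9 = w8 AND w4 = false AND true = false
w12 = in5 AND w9 = true AND false = false
w13 = w12 AND w8 = false AND false = false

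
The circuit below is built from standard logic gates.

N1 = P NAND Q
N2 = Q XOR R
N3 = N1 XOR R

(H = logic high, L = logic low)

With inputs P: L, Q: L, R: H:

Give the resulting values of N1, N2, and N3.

N1 = H, N2 = H, N3 = L

N1 = P NAND Q = L NAND L = H
N2 = Q XOR R = L XOR H = H
N3 = N1 XOR R = H XOR H = L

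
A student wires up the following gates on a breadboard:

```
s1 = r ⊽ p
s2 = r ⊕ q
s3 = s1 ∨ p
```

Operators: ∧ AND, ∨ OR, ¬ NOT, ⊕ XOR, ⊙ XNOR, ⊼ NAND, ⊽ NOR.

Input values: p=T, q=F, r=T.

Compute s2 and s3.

s2 = T, s3 = T

s1 = r NOR p = T NOR T = F
s2 = r XOR q = T XOR F = T
s3 = s1 OR p = F OR T = T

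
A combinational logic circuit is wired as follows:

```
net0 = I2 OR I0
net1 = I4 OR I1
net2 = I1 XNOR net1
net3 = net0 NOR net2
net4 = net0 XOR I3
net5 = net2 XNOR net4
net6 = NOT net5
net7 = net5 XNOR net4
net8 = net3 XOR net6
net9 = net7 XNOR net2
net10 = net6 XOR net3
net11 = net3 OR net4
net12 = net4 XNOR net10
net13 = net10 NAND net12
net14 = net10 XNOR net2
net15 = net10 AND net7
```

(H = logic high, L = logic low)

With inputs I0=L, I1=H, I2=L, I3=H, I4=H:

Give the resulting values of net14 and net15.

net0 = I2 OR I0 = L OR L = L
net1 = I4 OR I1 = H OR H = H
net2 = I1 XNOR net1 = H XNOR H = H
net3 = net0 NOR net2 = L NOR H = L
net4 = net0 XOR I3 = L XOR H = H
net5 = net2 XNOR net4 = H XNOR H = H
net6 = NOT net5 = NOT H = L
net7 = net5 XNOR net4 = H XNOR H = H
net10 = net6 XOR net3 = L XOR L = L
net14 = net10 XNOR net2 = L XNOR H = L
net15 = net10 AND net7 = L AND H = L

net14 = L; net15 = L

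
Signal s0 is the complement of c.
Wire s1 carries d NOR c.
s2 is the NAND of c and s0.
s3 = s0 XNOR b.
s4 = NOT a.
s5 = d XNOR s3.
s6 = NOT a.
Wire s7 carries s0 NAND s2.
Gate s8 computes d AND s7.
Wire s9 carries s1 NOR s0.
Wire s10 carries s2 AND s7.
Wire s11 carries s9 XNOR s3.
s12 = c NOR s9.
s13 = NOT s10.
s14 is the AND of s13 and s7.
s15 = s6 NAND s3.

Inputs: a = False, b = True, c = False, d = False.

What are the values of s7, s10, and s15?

s7 = False  s10 = False  s15 = False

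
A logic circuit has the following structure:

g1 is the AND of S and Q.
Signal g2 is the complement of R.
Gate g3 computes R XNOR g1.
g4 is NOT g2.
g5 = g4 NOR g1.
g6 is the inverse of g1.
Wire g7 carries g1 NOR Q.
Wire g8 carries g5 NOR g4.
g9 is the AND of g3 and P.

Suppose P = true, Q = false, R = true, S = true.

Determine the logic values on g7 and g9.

g7 = true  g9 = false

g1 = S AND Q = true AND false = false
g3 = R XNOR g1 = true XNOR false = false
g7 = g1 NOR Q = false NOR false = true
g9 = g3 AND P = false AND true = false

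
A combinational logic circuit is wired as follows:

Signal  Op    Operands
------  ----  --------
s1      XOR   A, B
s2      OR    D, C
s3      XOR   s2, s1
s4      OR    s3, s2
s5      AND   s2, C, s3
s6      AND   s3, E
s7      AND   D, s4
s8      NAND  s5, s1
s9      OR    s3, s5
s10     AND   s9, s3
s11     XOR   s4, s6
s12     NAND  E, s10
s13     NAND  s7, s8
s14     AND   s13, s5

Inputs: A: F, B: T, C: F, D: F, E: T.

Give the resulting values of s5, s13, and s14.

s1 = A XOR B = F XOR T = T
s2 = D OR C = F OR F = F
s3 = s2 XOR s1 = F XOR T = T
s4 = s3 OR s2 = T OR F = T
s5 = s2 AND C AND s3 = F AND F AND T = F
s7 = D AND s4 = F AND T = F
s8 = s5 NAND s1 = F NAND T = T
s13 = s7 NAND s8 = F NAND T = T
s14 = s13 AND s5 = T AND F = F

s5 = F  s13 = T  s14 = F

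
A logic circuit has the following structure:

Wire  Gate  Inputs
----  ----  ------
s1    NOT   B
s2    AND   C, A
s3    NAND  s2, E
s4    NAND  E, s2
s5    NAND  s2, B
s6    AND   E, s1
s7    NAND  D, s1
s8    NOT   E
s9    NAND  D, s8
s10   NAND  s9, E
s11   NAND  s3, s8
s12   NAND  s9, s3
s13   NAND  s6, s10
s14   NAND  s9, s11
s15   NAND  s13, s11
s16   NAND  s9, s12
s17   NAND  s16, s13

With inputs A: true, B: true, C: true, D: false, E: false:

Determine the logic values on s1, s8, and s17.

s1 = NOT B = NOT true = false
s2 = C AND A = true AND true = true
s3 = s2 NAND E = true NAND false = true
s6 = E AND s1 = false AND false = false
s8 = NOT E = NOT false = true
s9 = D NAND s8 = false NAND true = true
s10 = s9 NAND E = true NAND false = true
s12 = s9 NAND s3 = true NAND true = false
s13 = s6 NAND s10 = false NAND true = true
s16 = s9 NAND s12 = true NAND false = true
s17 = s16 NAND s13 = true NAND true = false

s1 = false; s8 = true; s17 = false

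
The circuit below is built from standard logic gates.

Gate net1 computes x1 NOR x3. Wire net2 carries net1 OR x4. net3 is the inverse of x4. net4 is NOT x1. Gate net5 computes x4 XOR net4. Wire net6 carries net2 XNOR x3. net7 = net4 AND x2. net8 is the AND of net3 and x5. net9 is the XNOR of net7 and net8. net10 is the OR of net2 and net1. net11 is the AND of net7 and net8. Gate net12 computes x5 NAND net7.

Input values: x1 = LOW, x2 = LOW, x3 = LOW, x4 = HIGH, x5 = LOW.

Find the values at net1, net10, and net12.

net1 = HIGH, net10 = HIGH, net12 = HIGH

net1 = x1 NOR x3 = LOW NOR LOW = HIGH
net2 = net1 OR x4 = HIGH OR HIGH = HIGH
net4 = NOT x1 = NOT LOW = HIGH
net7 = net4 AND x2 = HIGH AND LOW = LOW
net10 = net2 OR net1 = HIGH OR HIGH = HIGH
net12 = x5 NAND net7 = LOW NAND LOW = HIGH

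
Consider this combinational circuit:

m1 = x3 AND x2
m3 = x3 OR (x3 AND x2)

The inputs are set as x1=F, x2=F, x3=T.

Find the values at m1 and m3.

m1 = T AND F = F
m3 = T OR (T AND F) = T

m1 = F, m3 = T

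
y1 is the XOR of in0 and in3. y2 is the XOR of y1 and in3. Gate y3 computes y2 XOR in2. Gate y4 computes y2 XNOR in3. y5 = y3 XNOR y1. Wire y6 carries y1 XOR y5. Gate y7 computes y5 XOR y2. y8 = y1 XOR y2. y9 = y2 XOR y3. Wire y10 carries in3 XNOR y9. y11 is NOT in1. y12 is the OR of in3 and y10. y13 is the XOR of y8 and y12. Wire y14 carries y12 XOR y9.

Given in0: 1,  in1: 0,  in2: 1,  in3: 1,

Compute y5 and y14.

y1 = in0 XOR in3 = 1 XOR 1 = 0
y2 = y1 XOR in3 = 0 XOR 1 = 1
y3 = y2 XOR in2 = 1 XOR 1 = 0
y5 = y3 XNOR y1 = 0 XNOR 0 = 1
y9 = y2 XOR y3 = 1 XOR 0 = 1
y10 = in3 XNOR y9 = 1 XNOR 1 = 1
y12 = in3 OR y10 = 1 OR 1 = 1
y14 = y12 XOR y9 = 1 XOR 1 = 0

y5 = 1; y14 = 0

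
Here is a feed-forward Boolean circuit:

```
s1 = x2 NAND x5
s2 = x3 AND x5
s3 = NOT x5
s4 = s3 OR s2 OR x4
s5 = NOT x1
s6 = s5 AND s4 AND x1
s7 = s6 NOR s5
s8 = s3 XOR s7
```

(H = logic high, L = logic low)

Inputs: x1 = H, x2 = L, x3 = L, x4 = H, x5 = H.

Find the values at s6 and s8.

s6 = L, s8 = H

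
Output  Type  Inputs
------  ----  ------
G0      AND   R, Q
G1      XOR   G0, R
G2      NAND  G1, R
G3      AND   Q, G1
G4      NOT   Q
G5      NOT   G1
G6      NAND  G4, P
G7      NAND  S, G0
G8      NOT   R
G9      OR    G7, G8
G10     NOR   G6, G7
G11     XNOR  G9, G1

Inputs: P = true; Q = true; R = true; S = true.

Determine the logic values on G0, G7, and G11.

G0 = R AND Q = true AND true = true
G1 = G0 XOR R = true XOR true = false
G7 = S NAND G0 = true NAND true = false
G8 = NOT R = NOT true = false
G9 = G7 OR G8 = false OR false = false
G11 = G9 XNOR G1 = false XNOR false = true

G0 = true, G7 = false, G11 = true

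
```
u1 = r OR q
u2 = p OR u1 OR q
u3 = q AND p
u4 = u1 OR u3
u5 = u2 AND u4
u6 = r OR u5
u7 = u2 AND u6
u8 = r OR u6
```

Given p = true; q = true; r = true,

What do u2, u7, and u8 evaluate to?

u2 = true  u7 = true  u8 = true

u1 = r OR q = true OR true = true
u2 = p OR u1 OR q = true OR true OR true = true
u3 = q AND p = true AND true = true
u4 = u1 OR u3 = true OR true = true
u5 = u2 AND u4 = true AND true = true
u6 = r OR u5 = true OR true = true
u7 = u2 AND u6 = true AND true = true
u8 = r OR u6 = true OR true = true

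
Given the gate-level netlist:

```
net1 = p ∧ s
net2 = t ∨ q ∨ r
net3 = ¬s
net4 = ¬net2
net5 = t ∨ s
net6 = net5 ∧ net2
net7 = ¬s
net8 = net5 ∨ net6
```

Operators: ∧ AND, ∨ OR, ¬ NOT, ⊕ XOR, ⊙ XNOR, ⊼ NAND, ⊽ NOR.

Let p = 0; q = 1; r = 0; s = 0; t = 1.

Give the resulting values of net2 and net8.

net2 = 1; net8 = 1

net2 = t OR q OR r = 1 OR 1 OR 0 = 1
net5 = t OR s = 1 OR 0 = 1
net6 = net5 AND net2 = 1 AND 1 = 1
net8 = net5 OR net6 = 1 OR 1 = 1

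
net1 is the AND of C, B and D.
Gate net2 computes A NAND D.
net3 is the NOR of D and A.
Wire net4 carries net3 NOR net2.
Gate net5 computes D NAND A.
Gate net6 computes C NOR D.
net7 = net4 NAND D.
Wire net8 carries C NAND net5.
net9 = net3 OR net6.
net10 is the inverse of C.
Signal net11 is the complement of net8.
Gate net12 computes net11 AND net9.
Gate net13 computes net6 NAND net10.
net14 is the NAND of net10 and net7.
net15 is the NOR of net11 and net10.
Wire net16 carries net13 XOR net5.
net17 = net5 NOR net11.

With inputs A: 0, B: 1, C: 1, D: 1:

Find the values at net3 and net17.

net3 = 0; net17 = 0

net3 = D NOR A = 1 NOR 0 = 0
net5 = D NAND A = 1 NAND 0 = 1
net8 = C NAND net5 = 1 NAND 1 = 0
net11 = NOT net8 = NOT 0 = 1
net17 = net5 NOR net11 = 1 NOR 1 = 0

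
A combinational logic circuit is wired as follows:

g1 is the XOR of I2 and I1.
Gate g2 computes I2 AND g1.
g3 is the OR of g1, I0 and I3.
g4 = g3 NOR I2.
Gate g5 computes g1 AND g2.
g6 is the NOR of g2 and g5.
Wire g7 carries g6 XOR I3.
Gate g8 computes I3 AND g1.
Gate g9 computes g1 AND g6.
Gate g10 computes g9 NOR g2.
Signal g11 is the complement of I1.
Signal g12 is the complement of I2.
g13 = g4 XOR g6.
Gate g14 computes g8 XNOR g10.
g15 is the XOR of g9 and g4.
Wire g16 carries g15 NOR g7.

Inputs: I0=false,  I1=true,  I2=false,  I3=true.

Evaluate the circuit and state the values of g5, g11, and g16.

g1 = I2 XOR I1 = false XOR true = true
g2 = I2 AND g1 = false AND true = false
g3 = g1 OR I0 OR I3 = true OR false OR true = true
g4 = g3 NOR I2 = true NOR false = false
g5 = g1 AND g2 = true AND false = false
g6 = g2 NOR g5 = false NOR false = true
g7 = g6 XOR I3 = true XOR true = false
g9 = g1 AND g6 = true AND true = true
g11 = NOT I1 = NOT true = false
g15 = g9 XOR g4 = true XOR false = true
g16 = g15 NOR g7 = true NOR false = false

g5 = false  g11 = false  g16 = false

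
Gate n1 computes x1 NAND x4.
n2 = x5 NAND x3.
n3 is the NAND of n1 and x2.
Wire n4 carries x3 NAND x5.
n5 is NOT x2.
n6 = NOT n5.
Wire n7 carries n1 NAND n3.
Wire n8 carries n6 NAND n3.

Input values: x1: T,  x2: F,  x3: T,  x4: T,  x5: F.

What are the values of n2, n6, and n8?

n1 = x1 NAND x4 = T NAND T = F
n2 = x5 NAND x3 = F NAND T = T
n3 = n1 NAND x2 = F NAND F = T
n5 = NOT x2 = NOT F = T
n6 = NOT n5 = NOT T = F
n8 = n6 NAND n3 = F NAND T = T

n2 = T, n6 = F, n8 = T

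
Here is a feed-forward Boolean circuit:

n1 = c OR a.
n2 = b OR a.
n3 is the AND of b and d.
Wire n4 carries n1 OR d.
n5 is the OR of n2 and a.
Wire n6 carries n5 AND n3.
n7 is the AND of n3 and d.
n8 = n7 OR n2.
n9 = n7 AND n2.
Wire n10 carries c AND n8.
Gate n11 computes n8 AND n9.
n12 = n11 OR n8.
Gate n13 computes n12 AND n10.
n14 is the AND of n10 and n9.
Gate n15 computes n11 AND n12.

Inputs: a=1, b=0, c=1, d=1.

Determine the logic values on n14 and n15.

n14 = 0, n15 = 0

n2 = b OR a = 0 OR 1 = 1
n3 = b AND d = 0 AND 1 = 0
n7 = n3 AND d = 0 AND 1 = 0
n8 = n7 OR n2 = 0 OR 1 = 1
n9 = n7 AND n2 = 0 AND 1 = 0
n10 = c AND n8 = 1 AND 1 = 1
n11 = n8 AND n9 = 1 AND 0 = 0
n12 = n11 OR n8 = 0 OR 1 = 1
n14 = n10 AND n9 = 1 AND 0 = 0
n15 = n11 AND n12 = 0 AND 1 = 0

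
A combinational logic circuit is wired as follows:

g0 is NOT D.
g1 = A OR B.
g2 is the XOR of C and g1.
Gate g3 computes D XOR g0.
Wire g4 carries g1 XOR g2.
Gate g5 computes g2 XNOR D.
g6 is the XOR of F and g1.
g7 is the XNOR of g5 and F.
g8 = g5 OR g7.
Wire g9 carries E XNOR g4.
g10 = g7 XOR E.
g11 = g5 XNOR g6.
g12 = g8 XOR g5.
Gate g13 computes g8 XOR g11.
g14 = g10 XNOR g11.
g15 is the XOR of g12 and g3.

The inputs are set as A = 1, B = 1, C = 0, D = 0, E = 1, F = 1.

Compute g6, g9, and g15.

g0 = NOT D = NOT 0 = 1
g1 = A OR B = 1 OR 1 = 1
g2 = C XOR g1 = 0 XOR 1 = 1
g3 = D XOR g0 = 0 XOR 1 = 1
g4 = g1 XOR g2 = 1 XOR 1 = 0
g5 = g2 XNOR D = 1 XNOR 0 = 0
g6 = F XOR g1 = 1 XOR 1 = 0
g7 = g5 XNOR F = 0 XNOR 1 = 0
g8 = g5 OR g7 = 0 OR 0 = 0
g9 = E XNOR g4 = 1 XNOR 0 = 0
g12 = g8 XOR g5 = 0 XOR 0 = 0
g15 = g12 XOR g3 = 0 XOR 1 = 1

g6 = 0, g9 = 0, g15 = 1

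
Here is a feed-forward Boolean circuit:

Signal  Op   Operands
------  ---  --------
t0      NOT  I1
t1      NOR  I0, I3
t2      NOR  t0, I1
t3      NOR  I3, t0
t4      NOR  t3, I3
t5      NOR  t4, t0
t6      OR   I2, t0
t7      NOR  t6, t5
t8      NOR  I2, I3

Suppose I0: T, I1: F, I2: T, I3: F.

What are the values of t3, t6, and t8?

t3 = F, t6 = T, t8 = F

t0 = NOT I1 = NOT F = T
t3 = I3 NOR t0 = F NOR T = F
t6 = I2 OR t0 = T OR T = T
t8 = I2 NOR I3 = T NOR F = F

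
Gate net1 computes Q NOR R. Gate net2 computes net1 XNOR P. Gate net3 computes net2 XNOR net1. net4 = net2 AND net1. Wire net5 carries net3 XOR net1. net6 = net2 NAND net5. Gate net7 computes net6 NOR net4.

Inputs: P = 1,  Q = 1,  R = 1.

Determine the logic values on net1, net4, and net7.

net1 = 0; net4 = 0; net7 = 0

net1 = Q NOR R = 1 NOR 1 = 0
net2 = net1 XNOR P = 0 XNOR 1 = 0
net3 = net2 XNOR net1 = 0 XNOR 0 = 1
net4 = net2 AND net1 = 0 AND 0 = 0
net5 = net3 XOR net1 = 1 XOR 0 = 1
net6 = net2 NAND net5 = 0 NAND 1 = 1
net7 = net6 NOR net4 = 1 NOR 0 = 0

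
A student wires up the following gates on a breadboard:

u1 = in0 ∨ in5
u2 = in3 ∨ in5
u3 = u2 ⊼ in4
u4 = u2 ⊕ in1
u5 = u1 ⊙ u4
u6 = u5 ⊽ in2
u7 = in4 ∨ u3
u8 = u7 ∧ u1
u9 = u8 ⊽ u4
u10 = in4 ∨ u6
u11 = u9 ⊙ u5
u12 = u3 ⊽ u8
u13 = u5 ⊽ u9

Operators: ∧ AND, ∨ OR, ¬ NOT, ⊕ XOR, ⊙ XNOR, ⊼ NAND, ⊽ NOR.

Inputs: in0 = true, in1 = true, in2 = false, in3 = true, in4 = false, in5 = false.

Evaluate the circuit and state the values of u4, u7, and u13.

u4 = false, u7 = true, u13 = true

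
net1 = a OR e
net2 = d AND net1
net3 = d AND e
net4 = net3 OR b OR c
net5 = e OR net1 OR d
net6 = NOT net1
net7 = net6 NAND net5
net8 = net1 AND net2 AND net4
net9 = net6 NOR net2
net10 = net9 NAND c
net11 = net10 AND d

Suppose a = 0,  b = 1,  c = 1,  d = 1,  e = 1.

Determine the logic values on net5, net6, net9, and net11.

net5 = 1; net6 = 0; net9 = 0; net11 = 1

net1 = a OR e = 0 OR 1 = 1
net2 = d AND net1 = 1 AND 1 = 1
net5 = e OR net1 OR d = 1 OR 1 OR 1 = 1
net6 = NOT net1 = NOT 1 = 0
net9 = net6 NOR net2 = 0 NOR 1 = 0
net10 = net9 NAND c = 0 NAND 1 = 1
net11 = net10 AND d = 1 AND 1 = 1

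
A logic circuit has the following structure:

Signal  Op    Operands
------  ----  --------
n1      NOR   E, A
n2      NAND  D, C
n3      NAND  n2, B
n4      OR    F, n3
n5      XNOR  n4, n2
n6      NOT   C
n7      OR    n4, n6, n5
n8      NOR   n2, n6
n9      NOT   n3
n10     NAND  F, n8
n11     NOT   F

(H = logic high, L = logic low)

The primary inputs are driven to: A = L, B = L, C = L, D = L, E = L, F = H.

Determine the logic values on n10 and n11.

n2 = D NAND C = L NAND L = H
n6 = NOT C = NOT L = H
n8 = n2 NOR n6 = H NOR H = L
n10 = F NAND n8 = H NAND L = H
n11 = NOT F = NOT H = L

n10 = H, n11 = L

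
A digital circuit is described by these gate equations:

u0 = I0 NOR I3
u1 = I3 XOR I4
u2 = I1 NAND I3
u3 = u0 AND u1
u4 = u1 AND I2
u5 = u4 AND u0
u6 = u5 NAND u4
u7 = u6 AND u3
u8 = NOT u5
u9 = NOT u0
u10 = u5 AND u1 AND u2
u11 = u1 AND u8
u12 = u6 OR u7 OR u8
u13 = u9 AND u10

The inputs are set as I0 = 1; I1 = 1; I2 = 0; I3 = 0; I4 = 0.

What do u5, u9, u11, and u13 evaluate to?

u5 = 0, u9 = 1, u11 = 0, u13 = 0

u0 = I0 NOR I3 = 1 NOR 0 = 0
u1 = I3 XOR I4 = 0 XOR 0 = 0
u2 = I1 NAND I3 = 1 NAND 0 = 1
u4 = u1 AND I2 = 0 AND 0 = 0
u5 = u4 AND u0 = 0 AND 0 = 0
u8 = NOT u5 = NOT 0 = 1
u9 = NOT u0 = NOT 0 = 1
u10 = u5 AND u1 AND u2 = 0 AND 0 AND 1 = 0
u11 = u1 AND u8 = 0 AND 1 = 0
u13 = u9 AND u10 = 1 AND 0 = 0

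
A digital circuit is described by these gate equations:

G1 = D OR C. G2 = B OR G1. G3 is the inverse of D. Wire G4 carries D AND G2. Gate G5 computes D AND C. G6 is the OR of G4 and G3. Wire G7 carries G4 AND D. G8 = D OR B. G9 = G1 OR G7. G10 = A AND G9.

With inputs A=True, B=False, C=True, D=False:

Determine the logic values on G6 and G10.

G1 = D OR C = False OR True = True
G2 = B OR G1 = False OR True = True
G3 = NOT D = NOT False = True
G4 = D AND G2 = False AND True = False
G6 = G4 OR G3 = False OR True = True
G7 = G4 AND D = False AND False = False
G9 = G1 OR G7 = True OR False = True
G10 = A AND G9 = True AND True = True

G6 = True, G10 = True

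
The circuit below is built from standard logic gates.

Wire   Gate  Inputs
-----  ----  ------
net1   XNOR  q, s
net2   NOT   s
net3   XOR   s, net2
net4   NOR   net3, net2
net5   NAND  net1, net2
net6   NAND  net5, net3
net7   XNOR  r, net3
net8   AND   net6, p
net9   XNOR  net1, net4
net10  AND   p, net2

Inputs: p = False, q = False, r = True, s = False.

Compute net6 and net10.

net1 = q XNOR s = False XNOR False = True
net2 = NOT s = NOT False = True
net3 = s XOR net2 = False XOR True = True
net5 = net1 NAND net2 = True NAND True = False
net6 = net5 NAND net3 = False NAND True = True
net10 = p AND net2 = False AND True = False

net6 = True  net10 = False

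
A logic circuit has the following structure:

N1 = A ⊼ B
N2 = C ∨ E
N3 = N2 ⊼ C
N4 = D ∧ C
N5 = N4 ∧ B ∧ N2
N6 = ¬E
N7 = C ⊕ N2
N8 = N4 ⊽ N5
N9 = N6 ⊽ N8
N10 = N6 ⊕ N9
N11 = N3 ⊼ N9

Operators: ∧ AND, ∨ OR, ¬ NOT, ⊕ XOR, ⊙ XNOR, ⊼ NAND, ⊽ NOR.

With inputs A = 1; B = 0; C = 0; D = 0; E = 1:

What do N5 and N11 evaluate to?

N5 = 0  N11 = 1

N2 = C OR E = 0 OR 1 = 1
N3 = N2 NAND C = 1 NAND 0 = 1
N4 = D AND C = 0 AND 0 = 0
N5 = N4 AND B AND N2 = 0 AND 0 AND 1 = 0
N6 = NOT E = NOT 1 = 0
N8 = N4 NOR N5 = 0 NOR 0 = 1
N9 = N6 NOR N8 = 0 NOR 1 = 0
N11 = N3 NAND N9 = 1 NAND 0 = 1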